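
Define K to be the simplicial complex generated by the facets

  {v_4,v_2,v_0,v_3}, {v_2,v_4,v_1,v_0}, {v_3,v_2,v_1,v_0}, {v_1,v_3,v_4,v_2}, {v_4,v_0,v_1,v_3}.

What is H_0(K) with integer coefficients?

H_0 ≅ Z.

Fix the vertex order v_0 < v_1 < v_2 < v_3 < v_4 and write every simplex with vertices in increasing order. Then dim K = 3 and the simplices of K are:

  0-simplices (5): [v_0], [v_1], [v_2], [v_3], [v_4]
  1-simplices (10): [v_0,v_1], [v_0,v_2], [v_0,v_3], [v_0,v_4], [v_1,v_2], [v_1,v_3], [v_1,v_4], [v_2,v_3], [v_2,v_4], [v_3,v_4]
  2-simplices (10): [v_0,v_1,v_2], [v_0,v_1,v_3], [v_0,v_1,v_4], [v_0,v_2,v_3], [v_0,v_2,v_4], [v_0,v_3,v_4], [v_1,v_2,v_3], [v_1,v_2,v_4], [v_1,v_3,v_4], [v_2,v_3,v_4]
  3-simplices (5): [v_0,v_1,v_2,v_3], [v_0,v_1,v_2,v_4], [v_0,v_1,v_3,v_4], [v_0,v_2,v_3,v_4], [v_1,v_2,v_3,v_4]

Hence C_0 ≅ Z^5, C_1 ≅ Z^10, C_2 ≅ Z^10, C_3 ≅ Z^5.

The boundary map ∂_1: C_1 → C_0 is given by ∂[p,q] = [q] − [p]. For instance
  ∂[v_2,v_4] = [v_4] − [v_2].
The resulting 5×10 matrix has rank 4, and its Smith normal form has invariant factors (1,1,1,1).

The boundary map ∂_2: C_2 → C_1 acts by ∂[p,q,r] = [q,r] − [p,r] + [p,q]. For instance
  ∂[v_1,v_2,v_3] = [v_2,v_3] − [v_1,v_3] + [v_1,v_2],
  ∂[v_0,v_3,v_4] = [v_3,v_4] − [v_0,v_4] + [v_0,v_3].
This gives a 10×10 integer matrix of rank 6; reducing to Smith normal form yields diagonal entries (1,1,1,1,1,1).

The boundary map ∂_3: C_3 → C_2 sends each 3-simplex σ to the alternating sum Σ_i (−1)^i (σ with its i-th vertex removed). For instance
  ∂[v_0,v_1,v_3,v_4] = [v_1,v_3,v_4] − [v_0,v_3,v_4] + [v_0,v_1,v_4] − [v_0,v_1,v_3],
  ∂[v_1,v_2,v_3,v_4] = [v_2,v_3,v_4] − [v_1,v_3,v_4] + [v_1,v_2,v_4] − [v_1,v_2,v_3].
The 10×5 boundary matrix has rank 4 and Smith normal form diag(1,1,1,1).

Reading off H_k = ker ∂_k / im ∂_{k+1}:

  H_0: rank C_0 − rank ∂_1 = 5 − 4 = 1, and the invariant factors of ∂_1 are all 1, so H_0 ≅ Z.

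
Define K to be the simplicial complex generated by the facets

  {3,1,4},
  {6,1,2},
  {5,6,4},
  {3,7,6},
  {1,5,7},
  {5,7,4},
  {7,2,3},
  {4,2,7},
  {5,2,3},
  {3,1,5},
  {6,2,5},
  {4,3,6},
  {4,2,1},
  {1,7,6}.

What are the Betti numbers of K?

K has 7 vertices, 21 edges, 14 triangles.
rank ∂_0 = 0, rank ∂_1 = 6 ⇒ b_0 = 7 − 0 − 6 = 1; all invariant factors of ∂_1 are 1 so no torsion. So H_0 = Z.
rank ∂_1 = 6, rank ∂_2 = 13 ⇒ b_1 = 21 − 6 − 13 = 2; all invariant factors of ∂_2 are 1 so no torsion. So H_1 = Z^2.
rank ∂_2 = 13, rank ∂_3 = 0 ⇒ b_2 = 14 − 13 − 0 = 1. So H_2 = Z.

b_0 = 1, b_1 = 2, b_2 = 1.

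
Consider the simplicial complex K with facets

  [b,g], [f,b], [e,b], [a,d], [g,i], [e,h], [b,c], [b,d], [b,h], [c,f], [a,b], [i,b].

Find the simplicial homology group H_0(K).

Fix the vertex order a < b < c < d < e < f < g < h < i and write every simplex with vertices in increasing order. Then dim K = 1 and the simplices of K are:

  0-simplices (9): a, b, c, d, e, f, g, h, i
  1-simplices (12): ab, ad, bc, bd, be, bf, bg, bh, bi, cf, eh, gi

so the chain groups are C_0 ≅ Z^9, C_1 ≅ Z^12.

The boundary map ∂_1: C_1 → C_0 is given by ∂[p,q] = [q] − [p].
This gives a 9×12 integer matrix of rank 8; reducing to Smith normal form yields diagonal entries (1,1,1,1,1,1,1,1).

Computing H_k = (kernel of ∂_k) / (image of ∂_{k+1}):

  H_0: rank C_0 − rank ∂_1 = 9 − 8 = 1, and the invariant factors of ∂_1 are all 1, so H_0 ≅ Z.

(K is a triangulation of a wedge of 4 circles.)

H_0 ≅ Z.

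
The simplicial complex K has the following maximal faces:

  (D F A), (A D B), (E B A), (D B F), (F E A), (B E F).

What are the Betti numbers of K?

b_0 = 1, b_1 = 0, b_2 = 1.

We work with the vertex ordering A < B < D < E < F. The simplices of K, each written with vertices in increasing order, are:

  0-simplices (5): A, B, D, E, F
  1-simplices (9): AB, AD, AE, AF, BD, BE, BF, DF, EF
  2-simplices (6): ABD, ABE, ADF, AEF, BDF, BEF

so the chain groups are C_0 ≅ Z^5, C_1 ≅ Z^9, C_2 ≅ Z^6.

The boundary map ∂_1: C_1 → C_0 maps an edge to its endpoints' difference, ∂[p,q] = q − p.
As a 5×9 matrix over Z this has rank 4, with invariant factors (1,1,1,1).

∂_2: C_2 → C_1 maps a triangle to the signed sum of its edges. For instance
  ∂ABD = BD − AD + AB,
  ∂ADF = DF − AF + AD.
As a 9×6 matrix over Z this has rank 5, with invariant factors (1,1,1,1,1).

Computing H_k = (kernel of ∂_k) / (image of ∂_{k+1}):

  H_0: rank C_0 − rank ∂_1 = 5 − 4 = 1, and the invariant factors of ∂_1 are all 1, so H_0 ≅ Z.
  H_1: rank ker ∂_1 − rank ∂_2 = (9 − 4) − 5 = 0, and the invariant factors of ∂_2 are all 1, so H_1 ≅ 0.
  H_2: rank ker ∂_2 − rank ∂_3 = (6 − 5) − 0 = 1, and there is no ∂_3, so H_2 ≅ Z.

(K is a triangulation of the 2-sphere S^2.)

Hence the Betti numbers are b_0 = 1, b_1 = 0, b_2 = 1.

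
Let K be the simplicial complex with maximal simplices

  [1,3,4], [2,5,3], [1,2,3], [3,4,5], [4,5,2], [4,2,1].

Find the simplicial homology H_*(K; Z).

H_0 = Z,  H_1 = 0,  H_2 = Z.

We work with the vertex ordering 1 < 2 < 3 < 4 < 5. The simplices of K, each written with vertices in increasing order, are:

  0-simplices (5): [1], [2], [3], [4], [5]
  1-simplices (9): [1,2], [1,3], [1,4], [2,3], [2,4], [2,5], [3,4], [3,5], [4,5]
  2-simplices (6): [1,2,3], [1,2,4], [1,3,4], [2,3,5], [2,4,5], [3,4,5]

so the chain groups are C_0 ≅ Z^5, C_1 ≅ Z^9, C_2 ≅ Z^6.

Boundary ∂_1: C_1 → C_0 is given by ∂[p,q] = [q] − [p]. For instance
  ∂[2,5] = [5] − [2].
The resulting 5×9 matrix has rank 4, and its Smith normal form has invariant factors (1,1,1,1).

∂_2: C_2 → C_1 sends each 2-simplex [p,q,r] to [q,r] − [p,r] + [p,q]. For instance
  ∂[1,2,3] = [2,3] − [1,3] + [1,2],
  ∂[1,2,4] = [2,4] − [1,4] + [1,2].
As a 9×6 matrix over Z this has rank 5, with invariant factors (1,1,1,1,1).

Reading off H_k = ker ∂_k / im ∂_{k+1}:

  H_0: rank C_0 − rank ∂_1 = 5 − 4 = 1, and the invariant factors of ∂_1 are all 1, so H_0 ≅ Z.
  H_1: rank ker ∂_1 − rank ∂_2 = (9 − 4) − 5 = 0, and the invariant factors of ∂_2 are all 1, so H_1 ≅ 0.
  H_2: rank ker ∂_2 − rank ∂_3 = (6 − 5) − 0 = 1, and there is no ∂_3, so H_2 ≅ Z.

As a check, the Euler characteristic is 5 − 9 + 6 = 2, which agrees with 1 − 0 + 1 = 2.
(K is a triangulation of the 2-sphere S^2.)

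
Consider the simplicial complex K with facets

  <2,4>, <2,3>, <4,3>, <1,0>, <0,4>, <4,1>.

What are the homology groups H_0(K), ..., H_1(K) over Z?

We work with the vertex ordering 0 < 1 < 2 < 3 < 4. The simplices of K, each written with vertices in increasing order, are:

  0-simplices (5): [0], [1], [2], [3], [4]
  1-simplices (6): [0,1], [0,4], [1,4], [2,3], [2,4], [3,4]

giving chain groups C_0 ≅ Z^5, C_1 ≅ Z^6.

∂_1: C_1 → C_0 maps an edge to its endpoints' difference, ∂[p,q] = q − p.
This gives a 5×6 integer matrix of rank 4; reducing to Smith normal form yields diagonal entries (1,1,1,1).

From H_k ≅ ker(∂_k) / im(∂_{k+1}) we obtain:

  H_0: rank C_0 − rank ∂_1 = 5 − 4 = 1, and the invariant factors of ∂_1 are all 1, so H_0 = Z.
  H_1: rank ker ∂_1 − rank ∂_2 = (6 − 4) − 0 = 2, and there is no ∂_2, so H_1 = Z^2.

As a check, the Euler characteristic is 5 − 6 = -1, which agrees with 1 − 2 = -1.

H_0 ≅ Z,  H_1 ≅ Z^2.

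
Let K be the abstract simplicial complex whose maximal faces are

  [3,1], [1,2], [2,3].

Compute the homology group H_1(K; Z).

H_1 ≅ Z.

Order the vertices as 1 < 2 < 3. Listing each simplex with vertices in this order, K has dimension 1 with simplices:

  0-simplices (3): [1], [2], [3]
  1-simplices (3): [1,2], [1,3], [2,3]

Hence C_0 ≅ Z^3, C_1 ≅ Z^3.

The boundary map ∂_1: C_1 → C_0 is given by ∂[p,q] = [q] − [p].
The resulting 3×3 matrix has rank 2, and its Smith normal form has invariant factors (1,1).

Reading off H_k = ker ∂_k / im ∂_{k+1}:

  H_1: rank ker ∂_1 − rank ∂_2 = (3 − 2) − 0 = 1, and there is no ∂_2, so H_1 = Z.

(K is a triangulation of the circle S^1.)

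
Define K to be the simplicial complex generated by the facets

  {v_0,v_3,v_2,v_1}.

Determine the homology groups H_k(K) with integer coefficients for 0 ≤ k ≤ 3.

Take the total order v_0 < v_1 < v_2 < v_3 on the vertex set. Then K (dimension 3) consists of the simplices:

  0-simplices (4): [v_0], [v_1], [v_2], [v_3]
  1-simplices (6): [v_0,v_1], [v_0,v_2], [v_0,v_3], [v_1,v_2], [v_1,v_3], [v_2,v_3]
  2-simplices (4): [v_0,v_1,v_2], [v_0,v_1,v_3], [v_0,v_2,v_3], [v_1,v_2,v_3]
  3-simplices (1): [v_0,v_1,v_2,v_3]

Hence C_0 ≅ Z^4, C_1 ≅ Z^6, C_2 ≅ Z^4, C_3 ≅ Z^1.

The boundary map ∂_1: C_1 → C_0 is given by ∂[p,q] = [q] − [p]. For instance
  ∂[v_1,v_2] = [v_2] − [v_1].
The resulting 4×6 matrix has rank 3, and its Smith normal form has invariant factors (1,1,1).

The boundary map ∂_2: C_2 → C_1 maps a triangle to the signed sum of its edges. For instance
  ∂[v_1,v_2,v_3] = [v_2,v_3] − [v_1,v_3] + [v_1,v_2],
  ∂[v_0,v_2,v_3] = [v_2,v_3] − [v_0,v_3] + [v_0,v_2].
This gives a 6×4 integer matrix of rank 3; reducing to Smith normal form yields diagonal entries (1,1,1).

∂_3: C_3 → C_2 sends each 3-simplex σ to the alternating sum Σ_i (−1)^i (σ with its i-th vertex removed). For instance
  ∂[v_0,v_1,v_2,v_3] = [v_1,v_2,v_3] − [v_0,v_2,v_3] + [v_0,v_1,v_3] − [v_0,v_1,v_2].
This gives a 4×1 integer matrix of rank 1; reducing to Smith normal form yields diagonal entries (1).

Computing H_k = (kernel of ∂_k) / (image of ∂_{k+1}):

  H_0: rank C_0 − rank ∂_1 = 4 − 3 = 1, and the invariant factors of ∂_1 are all 1, so H_0 = Z.
  H_1: rank ker ∂_1 − rank ∂_2 = (6 − 3) − 3 = 0, and the invariant factors of ∂_2 are all 1, so H_1 = 0.
  H_2: rank ker ∂_2 − rank ∂_3 = (4 − 3) − 1 = 0, and the invariant factors of ∂_3 are all 1, so H_2 = 0.
  H_3: rank ker ∂_3 − rank ∂_4 = (1 − 1) − 0 = 0, and there is no ∂_4, so H_3 = 0.

As a check, the Euler characteristic is 4 − 6 + 4 − 1 = 1, which agrees with 1 − 0 + 0 − 0 = 1.
(K is a triangulation of the 3-simplex.)

H_0 ≅ Z,  H_1 = 0,  H_2 = 0,  H_3 = 0.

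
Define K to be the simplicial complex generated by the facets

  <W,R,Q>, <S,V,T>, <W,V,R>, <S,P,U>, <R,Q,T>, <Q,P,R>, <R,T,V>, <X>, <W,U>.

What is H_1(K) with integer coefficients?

We work with the vertex ordering P < Q < R < S < T < U < V < W < X. The simplices of K, each written with vertices in increasing order, are:

  0-simplices (9): P, Q, R, S, T, U, V, W, X
  1-simplices (16): PQ, PR, PS, PU, QR, QT, QW, RT, RV, RW, ST, SU, SV, TV, UW, VW
  2-simplices (7): PQR, PSU, QRT, QRW, RTV, RVW, STV

so the chain groups are C_0 ≅ Z^9, C_1 ≅ Z^16, C_2 ≅ Z^7.

Boundary ∂_1: C_1 → C_0 sends each edge [p,q] (with p < q) to q − p. For instance
  ∂ST = T − S.
This gives a 9×16 integer matrix of rank 7; reducing to Smith normal form yields diagonal entries (1,1,1,1,1,1,1).

The boundary map ∂_2: C_2 → C_1 maps a triangle to the signed sum of its edges. For instance
  ∂PQR = QR − PR + PQ,
  ∂PSU = SU − PU + PS.
This gives a 16×7 integer matrix of rank 7; reducing to Smith normal form yields diagonal entries (1,1,1,1,1,1,1).

Computing H_k = (kernel of ∂_k) / (image of ∂_{k+1}):

  H_1: rank ker ∂_1 − rank ∂_2 = (16 − 7) − 7 = 2, and the invariant factors of ∂_2 are all 1, so H_1 ≅ Z^2.

H_1 = Z^2.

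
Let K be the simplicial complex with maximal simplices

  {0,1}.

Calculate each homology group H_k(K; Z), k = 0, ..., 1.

K has 2 vertices, 1 edge.
rank ∂_0 = 0, rank ∂_1 = 1 ⇒ b_0 = 2 − 0 − 1 = 1; all invariant factors of ∂_1 are 1 so no torsion. So H_0 ≅ Z.
rank ∂_1 = 1, rank ∂_2 = 0 ⇒ b_1 = 1 − 1 − 0 = 0. So H_1 ≅ 0.

H_0 ≅ Z,  H_1 = 0.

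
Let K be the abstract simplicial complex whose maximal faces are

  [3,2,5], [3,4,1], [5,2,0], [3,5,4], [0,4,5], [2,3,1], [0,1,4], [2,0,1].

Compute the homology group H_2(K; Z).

H_2 = Z.

Order the vertices as 0 < 1 < 2 < 3 < 4 < 5. Listing each simplex with vertices in this order, K has dimension 2 with simplices:

  0-simplices (6): [0], [1], [2], [3], [4], [5]
  1-simplices (12): [0,1], [0,2], [0,4], [0,5], [1,2], [1,3], [1,4], [2,3], [2,5], [3,4], [3,5], [4,5]
  2-simplices (8): [0,1,2], [0,1,4], [0,2,5], [0,4,5], [1,2,3], [1,3,4], [2,3,5], [3,4,5]

giving chain groups C_0 ≅ Z^6, C_1 ≅ Z^12, C_2 ≅ Z^8.

The boundary map ∂_1: C_1 → C_0 is given by ∂[p,q] = [q] − [p].
The resulting 6×12 matrix has rank 5, and its Smith normal form has invariant factors (1,1,1,1,1).

∂_2: C_2 → C_1 maps a triangle to the signed sum of its edges. For instance
  ∂[1,3,4] = [3,4] − [1,4] + [1,3],
  ∂[0,1,4] = [1,4] − [0,4] + [0,1].
This gives a 12×8 integer matrix of rank 7; reducing to Smith normal form yields diagonal entries (1,1,1,1,1,1,1).

Reading off H_k = ker ∂_k / im ∂_{k+1}:

  H_2: rank ker ∂_2 − rank ∂_3 = (8 − 7) − 0 = 1, and there is no ∂_3, so H_2 ≅ Z.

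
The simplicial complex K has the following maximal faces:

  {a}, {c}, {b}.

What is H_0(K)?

H_0 ≅ Z^3.

Fix the vertex order a < b < c and write every simplex with vertices in increasing order. Then dim K = 0 and the simplices of K are:

  0-simplices (3): a, b, c

so the chain groups are C_0 ≅ Z^3.

Reading off H_k = ker ∂_k / im ∂_{k+1}:

  H_0: rank C_0 − rank ∂_1 = 3 − 0 = 3, and there is no ∂_1, so H_0 ≅ Z^3.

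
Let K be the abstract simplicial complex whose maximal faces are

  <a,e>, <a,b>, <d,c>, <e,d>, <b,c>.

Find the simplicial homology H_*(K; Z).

Take the total order a < b < c < d < e on the vertex set. Then K (dimension 1) consists of the simplices:

  0-simplices (5): a, b, c, d, e
  1-simplices (5): ab, ae, bc, cd, de

Hence C_0 ≅ Z^5, C_1 ≅ Z^5.

Boundary ∂_1: C_1 → C_0 is given by ∂[p,q] = [q] − [p].
The resulting 5×5 matrix has rank 4, and its Smith normal form has invariant factors (1,1,1,1).

From H_k ≅ ker(∂_k) / im(∂_{k+1}) we obtain:

  H_0: rank C_0 − rank ∂_1 = 5 − 4 = 1, and the invariant factors of ∂_1 are all 1, so H_0 = Z.
  H_1: rank ker ∂_1 − rank ∂_2 = (5 − 4) − 0 = 1, and there is no ∂_2, so H_1 = Z.

H_0 ≅ Z,  H_1 ≅ Z.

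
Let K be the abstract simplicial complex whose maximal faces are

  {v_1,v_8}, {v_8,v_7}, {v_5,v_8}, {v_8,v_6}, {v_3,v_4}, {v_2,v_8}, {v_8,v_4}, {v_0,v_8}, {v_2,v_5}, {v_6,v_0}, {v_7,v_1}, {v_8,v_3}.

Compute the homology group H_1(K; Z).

Order the vertices as v_0 < v_1 < v_2 < v_3 < v_4 < v_5 < v_6 < v_7 < v_8. Listing each simplex with vertices in this order, K has dimension 1 with simplices:

  0-simplices (9): [v_0], [v_1], [v_2], [v_3], [v_4], [v_5], [v_6], [v_7], [v_8]
  1-simplices (12): [v_0,v_6], [v_0,v_8], [v_1,v_7], [v_1,v_8], [v_2,v_5], [v_2,v_8], [v_3,v_4], [v_3,v_8], [v_4,v_8], [v_5,v_8], [v_6,v_8], [v_7,v_8]

Hence C_0 ≅ Z^9, C_1 ≅ Z^12.

∂_1: C_1 → C_0 maps an edge to its endpoints' difference, ∂[p,q] = q − p. For instance
  ∂[v_0,v_6] = [v_6] − [v_0].
The resulting 9×12 matrix has rank 8, and its Smith normal form has invariant factors (1,1,1,1,1,1,1,1).

Reading off H_k = ker ∂_k / im ∂_{k+1}:

  H_1: rank ker ∂_1 − rank ∂_2 = (12 − 8) − 0 = 4, and there is no ∂_2, so H_1 = Z^4.

H_1 ≅ Z^4.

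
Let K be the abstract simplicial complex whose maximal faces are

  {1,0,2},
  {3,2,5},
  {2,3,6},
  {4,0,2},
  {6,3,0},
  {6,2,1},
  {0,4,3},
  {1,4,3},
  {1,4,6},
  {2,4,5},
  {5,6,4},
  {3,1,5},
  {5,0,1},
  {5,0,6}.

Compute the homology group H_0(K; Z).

Order the vertices as 0 < 1 < 2 < 3 < 4 < 5 < 6. Listing each simplex with vertices in this order, K has dimension 2 with simplices:

  0-simplices (7): [0], [1], [2], [3], [4], [5], [6]
  1-simplices (21): [0,1], [0,2], [0,3], [0,4], [0,5], [0,6], [1,2], [1,3], [1,4], [1,5], [1,6], [2,3], [2,4], [2,5], [2,6], [3,4], [3,5], [3,6], [4,5], [4,6], [5,6]
  2-simplices (14): [0,1,2], [0,1,5], [0,2,4], [0,3,4], [0,3,6], [0,5,6], [1,2,6], [1,3,4], [1,3,5], [1,4,6], [2,3,5], [2,3,6], [2,4,5], [4,5,6]

Hence C_0 ≅ Z^7, C_1 ≅ Z^21, C_2 ≅ Z^14.

The boundary map ∂_1: C_1 → C_0 sends each edge [p,q] (with p < q) to q − p. For instance
  ∂[3,6] = [6] − [3].
The 7×21 boundary matrix has rank 6 and Smith normal form diag(1,1,1,1,1,1).

∂_2: C_2 → C_1 acts by ∂[p,q,r] = [q,r] − [p,r] + [p,q]. For instance
  ∂[2,3,6] = [3,6] − [2,6] + [2,3],
  ∂[0,3,6] = [3,6] − [0,6] + [0,3].
As a 21×14 matrix over Z this has rank 13, with invariant factors (1,1,1,1,1,1,1,1,1,1,1,1,1).

Now H_k = ker ∂_k / im ∂_{k+1}, so:

  H_0: rank C_0 − rank ∂_1 = 7 − 6 = 1, and the invariant factors of ∂_1 are all 1, so H_0 = Z.

(K is a triangulation of the torus T^2.)

H_0 ≅ Z.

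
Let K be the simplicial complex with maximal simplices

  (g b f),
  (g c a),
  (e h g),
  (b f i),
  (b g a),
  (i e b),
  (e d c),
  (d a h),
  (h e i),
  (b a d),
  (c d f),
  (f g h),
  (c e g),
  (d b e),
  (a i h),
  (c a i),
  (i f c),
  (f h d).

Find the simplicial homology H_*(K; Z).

H_0 ≅ Z,  H_1 ≅ Z^2,  H_2 ≅ Z.

We work with the vertex ordering a < b < c < d < e < f < g < h < i. The simplices of K, each written with vertices in increasing order, are:

  0-simplices (9): a, b, c, d, e, f, g, h, i
  1-simplices (27): ab, ac, ad, ag, ah, ai, bd, be, bf, bg, bi, cd, ce, cf, cg, ci, de, df, dh, eg, eh, ei, fg, fh, fi, gh, hi
  2-simplices (18): abd, abg, acg, aci, adh, ahi, bde, bei, bfg, bfi, cde, cdf, ceg, cfi, dfh, egh, ehi, fgh

so the chain groups are C_0 ≅ Z^9, C_1 ≅ Z^27, C_2 ≅ Z^18.

The boundary map ∂_1: C_1 → C_0 maps an edge to its endpoints' difference, ∂[p,q] = q − p.
As a 9×27 matrix over Z this has rank 8, with invariant factors (1,1,1,1,1,1,1,1).

The boundary map ∂_2: C_2 → C_1 acts by ∂[p,q,r] = [q,r] − [p,r] + [p,q]. For instance
  ∂dfh = fh − dh + df,
  ∂bfg = fg − bg + bf.
This gives a 27×18 integer matrix of rank 17; reducing to Smith normal form yields diagonal entries (1,1,1,1,1,1,1,1,1,1,1,1,1,1,1,1,1).

Now H_k = ker ∂_k / im ∂_{k+1}, so:

  H_0: rank C_0 − rank ∂_1 = 9 − 8 = 1, and the invariant factors of ∂_1 are all 1, so H_0 = Z.
  H_1: rank ker ∂_1 − rank ∂_2 = (27 − 8) − 17 = 2, and the invariant factors of ∂_2 are all 1, so H_1 = Z^2.
  H_2: rank ker ∂_2 − rank ∂_3 = (18 − 17) − 0 = 1, and there is no ∂_3, so H_2 = Z.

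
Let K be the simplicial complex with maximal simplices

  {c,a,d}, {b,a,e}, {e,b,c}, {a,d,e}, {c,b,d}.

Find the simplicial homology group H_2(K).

K has 5 vertices, 10 edges, 5 triangles.
rank ∂_2 = 5, rank ∂_3 = 0 ⇒ b_2 = 5 − 5 − 0 = 0. So H_2 = 0.

H_2 ≅ 0.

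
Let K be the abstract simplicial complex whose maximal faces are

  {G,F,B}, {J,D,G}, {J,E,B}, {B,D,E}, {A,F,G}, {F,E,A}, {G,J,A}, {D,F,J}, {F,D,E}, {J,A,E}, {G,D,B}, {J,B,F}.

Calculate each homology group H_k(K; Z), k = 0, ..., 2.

H_0 = Z,  H_1 = Z_2,  H_2 = 0.

We work with the vertex ordering A < B < D < E < F < G < J. The simplices of K, each written with vertices in increasing order, are:

  0-simplices (7): A, B, D, E, F, G, J
  1-simplices (18): AE, AF, AG, AJ, BD, BE, BF, BG, BJ, DE, DF, DG, DJ, EF, EJ, FG, FJ, GJ
  2-simplices (12): AEF, AEJ, AFG, AGJ, BDE, BDG, BEJ, BFG, BFJ, DEF, DFJ, DGJ

so the chain groups are C_0 ≅ Z^7, C_1 ≅ Z^18, C_2 ≅ Z^12.

The boundary map ∂_1: C_1 → C_0 is given by ∂[p,q] = [q] − [p]. For instance
  ∂AJ = J − A.
This gives a 7×18 integer matrix of rank 6; reducing to Smith normal form yields diagonal entries (1,1,1,1,1,1).

∂_2: C_2 → C_1 sends each 2-simplex [p,q,r] to [q,r] − [p,r] + [p,q]. For instance
  ∂DEF = EF − DF + DE,
  ∂BDE = DE − BE + BD.
This gives a 18×12 integer matrix of rank 12; reducing to Smith normal form yields diagonal entries (1,1,1,1,1,1,1,1,1,1,1,2).

Computing H_k = (kernel of ∂_k) / (image of ∂_{k+1}):

  H_0: rank C_0 − rank ∂_1 = 7 − 6 = 1, and the invariant factors of ∂_1 are all 1, so H_0 = Z.
  H_1: rank ker ∂_1 − rank ∂_2 = (18 − 6) − 12 = 0, and ∂_2 has invariant factor 2 > 1, so H_1 = Z_2.
  H_2: rank ker ∂_2 − rank ∂_3 = (12 − 12) − 0 = 0, and there is no ∂_3, so H_2 = 0.

As a check, the Euler characteristic is 7 − 18 + 12 = 1, which agrees with 1 − 0 + 0 = 1.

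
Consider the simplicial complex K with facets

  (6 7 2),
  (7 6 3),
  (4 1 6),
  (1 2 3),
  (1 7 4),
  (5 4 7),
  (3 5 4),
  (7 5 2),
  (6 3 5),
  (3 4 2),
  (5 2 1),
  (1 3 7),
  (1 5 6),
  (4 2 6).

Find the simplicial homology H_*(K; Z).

We work with the vertex ordering 1 < 2 < 3 < 4 < 5 < 6 < 7. The simplices of K, each written with vertices in increasing order, are:

  0-simplices (7): [1], [2], [3], [4], [5], [6], [7]
  1-simplices (21): [1,2], [1,3], [1,4], [1,5], [1,6], [1,7], [2,3], [2,4], [2,5], [2,6], [2,7], [3,4], [3,5], [3,6], [3,7], [4,5], [4,6], [4,7], [5,6], [5,7], [6,7]
  2-simplices (14): [1,2,3], [1,2,5], [1,3,7], [1,4,6], [1,4,7], [1,5,6], [2,3,4], [2,4,6], [2,5,7], [2,6,7], [3,4,5], [3,5,6], [3,6,7], [4,5,7]

so the chain groups are C_0 ≅ Z^7, C_1 ≅ Z^21, C_2 ≅ Z^14.

The boundary map ∂_1: C_1 → C_0 is given by ∂[p,q] = [q] − [p].
As a 7×21 matrix over Z this has rank 6, with invariant factors (1,1,1,1,1,1).

∂_2: C_2 → C_1 sends each 2-simplex [p,q,r] to [q,r] − [p,r] + [p,q]. For instance
  ∂[4,5,7] = [5,7] − [4,7] + [4,5],
  ∂[1,5,6] = [5,6] − [1,6] + [1,5].
The 21×14 boundary matrix has rank 13 and Smith normal form diag(1,1,1,1,1,1,1,1,1,1,1,1,1).

Computing H_k = (kernel of ∂_k) / (image of ∂_{k+1}):

  H_0: rank C_0 − rank ∂_1 = 7 − 6 = 1, and the invariant factors of ∂_1 are all 1, so H_0 ≅ Z.
  H_1: rank ker ∂_1 − rank ∂_2 = (21 − 6) − 13 = 2, and the invariant factors of ∂_2 are all 1, so H_1 ≅ Z^2.
  H_2: rank ker ∂_2 − rank ∂_3 = (14 − 13) − 0 = 1, and there is no ∂_3, so H_2 ≅ Z.

As a check, the Euler characteristic is 7 − 21 + 14 = 0, which agrees with 1 − 2 + 1 = 0.

H_0 ≅ Z,  H_1 ≅ Z^2,  H_2 ≅ Z.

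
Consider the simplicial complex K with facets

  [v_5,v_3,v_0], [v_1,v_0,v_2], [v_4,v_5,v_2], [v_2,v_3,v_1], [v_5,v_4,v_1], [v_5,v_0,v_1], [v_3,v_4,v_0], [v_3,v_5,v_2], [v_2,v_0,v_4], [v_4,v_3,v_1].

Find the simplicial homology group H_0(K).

H_0 = Z.

K has 6 vertices, 15 edges, 10 triangles.
rank ∂_0 = 0, rank ∂_1 = 5 ⇒ b_0 = 6 − 0 − 5 = 1; all invariant factors of ∂_1 are 1 so no torsion. So H_0 ≅ Z.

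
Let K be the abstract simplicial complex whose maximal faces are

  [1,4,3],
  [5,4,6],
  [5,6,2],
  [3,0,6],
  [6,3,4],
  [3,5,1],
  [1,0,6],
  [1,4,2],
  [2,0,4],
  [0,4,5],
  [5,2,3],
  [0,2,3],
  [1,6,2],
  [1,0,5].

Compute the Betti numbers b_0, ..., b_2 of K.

Order the vertices as 0 < 1 < 2 < 3 < 4 < 5 < 6. Listing each simplex with vertices in this order, K has dimension 2 with simplices:

  0-simplices (7): [0], [1], [2], [3], [4], [5], [6]
  1-simplices (21): [0,1], [0,2], [0,3], [0,4], [0,5], [0,6], [1,2], [1,3], [1,4], [1,5], [1,6], [2,3], [2,4], [2,5], [2,6], [3,4], [3,5], [3,6], [4,5], [4,6], [5,6]
  2-simplices (14): [0,1,5], [0,1,6], [0,2,3], [0,2,4], [0,3,6], [0,4,5], [1,2,4], [1,2,6], [1,3,4], [1,3,5], [2,3,5], [2,5,6], [3,4,6], [4,5,6]

Hence C_0 ≅ Z^7, C_1 ≅ Z^21, C_2 ≅ Z^14.

∂_1: C_1 → C_0 sends each edge [p,q] (with p < q) to q − p. For instance
  ∂[1,4] = [4] − [1].
As a 7×21 matrix over Z this has rank 6, with invariant factors (1,1,1,1,1,1).

The boundary map ∂_2: C_2 → C_1 sends each 2-simplex [p,q,r] to [q,r] − [p,r] + [p,q]. For instance
  ∂[0,2,3] = [2,3] − [0,3] + [0,2],
  ∂[2,5,6] = [5,6] − [2,6] + [2,5].
As a 21×14 matrix over Z this has rank 13, with invariant factors (1,1,1,1,1,1,1,1,1,1,1,1,1).

Now H_k = ker ∂_k / im ∂_{k+1}, so:

  H_0: rank C_0 − rank ∂_1 = 7 − 6 = 1, and the invariant factors of ∂_1 are all 1, so H_0 = Z.
  H_1: rank ker ∂_1 − rank ∂_2 = (21 − 6) − 13 = 2, and the invariant factors of ∂_2 are all 1, so H_1 = Z^2.
  H_2: rank ker ∂_2 − rank ∂_3 = (14 − 13) − 0 = 1, and there is no ∂_3, so H_2 = Z.

As a check, the Euler characteristic is 7 − 21 + 14 = 0, which agrees with 1 − 2 + 1 = 0.

Hence the Betti numbers are b_0 = 1, b_1 = 2, b_2 = 1.

b_0 = 1, b_1 = 2, b_2 = 1.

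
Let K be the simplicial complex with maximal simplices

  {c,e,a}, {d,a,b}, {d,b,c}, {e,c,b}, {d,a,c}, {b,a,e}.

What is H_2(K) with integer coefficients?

Fix the vertex order a < b < c < d < e and write every simplex with vertices in increasing order. Then dim K = 2 and the simplices of K are:

  0-simplices (5): a, b, c, d, e
  1-simplices (9): ab, ac, ad, ae, bc, bd, be, cd, ce
  2-simplices (6): abd, abe, acd, ace, bcd, bce

Hence C_0 ≅ Z^5, C_1 ≅ Z^9, C_2 ≅ Z^6.

The boundary map ∂_1: C_1 → C_0 is given by ∂[p,q] = [q] − [p]. For instance
  ∂ce = e − c.
The 5×9 boundary matrix has rank 4 and Smith normal form diag(1,1,1,1).

Boundary ∂_2: C_2 → C_1 maps a triangle to the signed sum of its edges. For instance
  ∂bcd = cd − bd + bc,
  ∂acd = cd − ad + ac.
The resulting 9×6 matrix has rank 5, and its Smith normal form has invariant factors (1,1,1,1,1).

Now H_k = ker ∂_k / im ∂_{k+1}, so:

  H_2: rank ker ∂_2 − rank ∂_3 = (6 − 5) − 0 = 1, and there is no ∂_3, so H_2 ≅ Z.

(K is a triangulation of the 2-sphere S^2.)

H_2 = Z.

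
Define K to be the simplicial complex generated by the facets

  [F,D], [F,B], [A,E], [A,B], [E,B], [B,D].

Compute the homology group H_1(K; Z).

H_1 = Z^2.

We work with the vertex ordering A < B < D < E < F. The simplices of K, each written with vertices in increasing order, are:

  0-simplices (5): A, B, D, E, F
  1-simplices (6): AB, AE, BD, BE, BF, DF

so the chain groups are C_0 ≅ Z^5, C_1 ≅ Z^6.

∂_1: C_1 → C_0 sends each edge [p,q] (with p < q) to q − p. For instance
  ∂AE = E − A.
As a 5×6 matrix over Z this has rank 4, with invariant factors (1,1,1,1).

Reading off H_k = ker ∂_k / im ∂_{k+1}:

  H_1: rank ker ∂_1 − rank ∂_2 = (6 − 4) − 0 = 2, and there is no ∂_2, so H_1 ≅ Z^2.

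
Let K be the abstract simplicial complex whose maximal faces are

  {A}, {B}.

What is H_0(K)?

H_0 ≅ Z^2.

Take the total order A < B on the vertex set. Then K (dimension 0) consists of the simplices:

  0-simplices (2): A, B

giving chain groups C_0 ≅ Z^2.

Now H_k = ker ∂_k / im ∂_{k+1}, so:

  H_0: rank C_0 − rank ∂_1 = 2 − 0 = 2, and there is no ∂_1, so H_0 = Z^2.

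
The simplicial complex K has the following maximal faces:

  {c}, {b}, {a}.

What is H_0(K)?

H_0 = Z^3.

We work with the vertex ordering a < b < c. The simplices of K, each written with vertices in increasing order, are:

  0-simplices (3): a, b, c

giving chain groups C_0 ≅ Z^3.

Computing H_k = (kernel of ∂_k) / (image of ∂_{k+1}):

  H_0: rank C_0 − rank ∂_1 = 3 − 0 = 3, and there is no ∂_1, so H_0 = Z^3.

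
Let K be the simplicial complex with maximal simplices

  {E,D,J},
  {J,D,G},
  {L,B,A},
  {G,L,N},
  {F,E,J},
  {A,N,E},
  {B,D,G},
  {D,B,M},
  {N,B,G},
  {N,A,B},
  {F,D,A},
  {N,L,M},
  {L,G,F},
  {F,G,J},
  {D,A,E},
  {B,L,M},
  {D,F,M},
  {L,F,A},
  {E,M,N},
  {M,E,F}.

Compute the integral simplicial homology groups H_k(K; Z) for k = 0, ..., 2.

H_0 = Z,  H_1 = Z ⊕ Z_2,  H_2 = 0.

We work with the vertex ordering A < B < D < E < F < G < J < L < M < N. The simplices of K, each written with vertices in increasing order, are:

  0-simplices (10): A, B, D, E, F, G, J, L, M, N
  1-simplices (30): AB, AD, AE, AF, AL, AN, BD, BG, BL, BM, BN, DE, DF, DG, DJ, DM, EF, EJ, EM, EN, FG, FJ, FL, FM, GJ, GL, GN, LM, LN, MN
  2-simplices (20): ABL, ABN, ADE, ADF, AEN, AFL, BDG, BDM, BGN, BLM, DEJ, DFM, DGJ, EFJ, EFM, EMN, FGJ, FGL, GLN, LMN

Hence C_0 ≅ Z^10, C_1 ≅ Z^30, C_2 ≅ Z^20.

∂_1: C_1 → C_0 sends each edge [p,q] (with p < q) to q − p. For instance
  ∂EN = N − E.
This gives a 10×30 integer matrix of rank 9; reducing to Smith normal form yields diagonal entries (1,1,1,1,1,1,1,1,1).

∂_2: C_2 → C_1 acts by ∂[p,q,r] = [q,r] − [p,r] + [p,q]. For instance
  ∂BDM = DM − BM + BD,
  ∂EMN = MN − EN + EM.
The resulting 30×20 matrix has rank 20, and its Smith normal form has invariant factors (1,1,1,1,1,1,1,1,1,1,1,1,1,1,1,1,1,1,1,2).

From H_k ≅ ker(∂_k) / im(∂_{k+1}) we obtain:

  H_0: rank C_0 − rank ∂_1 = 10 − 9 = 1, and the invariant factors of ∂_1 are all 1, so H_0 ≅ Z.
  H_1: rank ker ∂_1 − rank ∂_2 = (30 − 9) − 20 = 1, and ∂_2 has invariant factor 2 > 1, so H_1 ≅ Z ⊕ Z_2.
  H_2: rank ker ∂_2 − rank ∂_3 = (20 − 20) − 0 = 0, and there is no ∂_3, so H_2 ≅ 0.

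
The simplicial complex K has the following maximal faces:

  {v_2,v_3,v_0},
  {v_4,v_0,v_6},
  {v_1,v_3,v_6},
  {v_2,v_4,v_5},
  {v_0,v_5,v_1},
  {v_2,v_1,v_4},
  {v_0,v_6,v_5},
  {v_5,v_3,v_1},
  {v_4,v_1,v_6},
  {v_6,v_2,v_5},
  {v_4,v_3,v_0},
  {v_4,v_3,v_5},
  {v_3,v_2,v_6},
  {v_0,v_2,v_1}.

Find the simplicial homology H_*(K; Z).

Fix the vertex order v_0 < v_1 < v_2 < v_3 < v_4 < v_5 < v_6 and write every simplex with vertices in increasing order. Then dim K = 2 and the simplices of K are:

  0-simplices (7): [v_0], [v_1], [v_2], [v_3], [v_4], [v_5], [v_6]
  1-simplices (21): (21 of them)
  2-simplices (14): (14 of them)

giving chain groups C_0 ≅ Z^7, C_1 ≅ Z^21, C_2 ≅ Z^14.

∂_1: C_1 → C_0 sends each edge [p,q] (with p < q) to q − p. For instance
  ∂[v_2,v_4] = [v_4] − [v_2].
This gives a 7×21 integer matrix of rank 6; reducing to Smith normal form yields diagonal entries (1,1,1,1,1,1).

The boundary map ∂_2: C_2 → C_1 acts by ∂[p,q,r] = [q,r] − [p,r] + [p,q]. For instance
  ∂[v_0,v_3,v_4] = [v_3,v_4] − [v_0,v_4] + [v_0,v_3],
  ∂[v_0,v_5,v_6] = [v_5,v_6] − [v_0,v_6] + [v_0,v_5].
This gives a 21×14 integer matrix of rank 13; reducing to Smith normal form yields diagonal entries (1,1,1,1,1,1,1,1,1,1,1,1,1).

Now H_k = ker ∂_k / im ∂_{k+1}, so:

  H_0: rank C_0 − rank ∂_1 = 7 − 6 = 1, and the invariant factors of ∂_1 are all 1, so H_0 = Z.
  H_1: rank ker ∂_1 − rank ∂_2 = (21 − 6) − 13 = 2, and the invariant factors of ∂_2 are all 1, so H_1 = Z^2.
  H_2: rank ker ∂_2 − rank ∂_3 = (14 − 13) − 0 = 1, and there is no ∂_3, so H_2 = Z.

H_0 ≅ Z,  H_1 ≅ Z^2,  H_2 ≅ Z.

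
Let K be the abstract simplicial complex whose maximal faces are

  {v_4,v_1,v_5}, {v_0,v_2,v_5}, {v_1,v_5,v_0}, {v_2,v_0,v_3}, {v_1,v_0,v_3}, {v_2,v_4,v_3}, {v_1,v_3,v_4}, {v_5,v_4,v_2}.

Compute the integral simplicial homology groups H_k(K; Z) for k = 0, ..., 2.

H_0 ≅ Z,  H_1 = 0,  H_2 ≅ Z.

We work with the vertex ordering v_0 < v_1 < v_2 < v_3 < v_4 < v_5. The simplices of K, each written with vertices in increasing order, are:

  0-simplices (6): [v_0], [v_1], [v_2], [v_3], [v_4], [v_5]
  1-simplices (12): [v_0,v_1], [v_0,v_2], [v_0,v_3], [v_0,v_5], [v_1,v_3], [v_1,v_4], [v_1,v_5], [v_2,v_3], [v_2,v_4], [v_2,v_5], [v_3,v_4], [v_4,v_5]
  2-simplices (8): [v_0,v_1,v_3], [v_0,v_1,v_5], [v_0,v_2,v_3], [v_0,v_2,v_5], [v_1,v_3,v_4], [v_1,v_4,v_5], [v_2,v_3,v_4], [v_2,v_4,v_5]

Hence C_0 ≅ Z^6, C_1 ≅ Z^12, C_2 ≅ Z^8.

Boundary ∂_1: C_1 → C_0 sends each edge [p,q] (with p < q) to q − p. For instance
  ∂[v_0,v_1] = [v_1] − [v_0].
As a 6×12 matrix over Z this has rank 5, with invariant factors (1,1,1,1,1).

∂_2: C_2 → C_1 maps a triangle to the signed sum of its edges. For instance
  ∂[v_1,v_3,v_4] = [v_3,v_4] − [v_1,v_4] + [v_1,v_3],
  ∂[v_0,v_1,v_5] = [v_1,v_5] − [v_0,v_5] + [v_0,v_1].
As a 12×8 matrix over Z this has rank 7, with invariant factors (1,1,1,1,1,1,1).

Now H_k = ker ∂_k / im ∂_{k+1}, so:

  H_0: rank C_0 − rank ∂_1 = 6 − 5 = 1, and the invariant factors of ∂_1 are all 1, so H_0 ≅ Z.
  H_1: rank ker ∂_1 − rank ∂_2 = (12 − 5) − 7 = 0, and the invariant factors of ∂_2 are all 1, so H_1 ≅ 0.
  H_2: rank ker ∂_2 − rank ∂_3 = (8 − 7) − 0 = 1, and there is no ∂_3, so H_2 ≅ Z.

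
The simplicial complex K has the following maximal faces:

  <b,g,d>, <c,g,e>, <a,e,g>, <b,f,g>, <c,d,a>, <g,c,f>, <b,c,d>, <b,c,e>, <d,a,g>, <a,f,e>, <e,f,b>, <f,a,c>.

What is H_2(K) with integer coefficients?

H_2 ≅ 0.

Fix the vertex order a < b < c < d < e < f < g and write every simplex with vertices in increasing order. Then dim K = 2 and the simplices of K are:

  0-simplices (7): a, b, c, d, e, f, g
  1-simplices (18): ac, ad, ae, af, ag, bc, bd, be, bf, bg, cd, ce, cf, cg, dg, ef, eg, fg
  2-simplices (12): acd, acf, adg, aef, aeg, bcd, bce, bdg, bef, bfg, ceg, cfg

Hence C_0 ≅ Z^7, C_1 ≅ Z^18, C_2 ≅ Z^12.

The boundary map ∂_1: C_1 → C_0 sends each edge [p,q] (with p < q) to q − p. For instance
  ∂fg = g − f.
The resulting 7×18 matrix has rank 6, and its Smith normal form has invariant factors (1,1,1,1,1,1).

The boundary map ∂_2: C_2 → C_1 acts by ∂[p,q,r] = [q,r] − [p,r] + [p,q]. For instance
  ∂bce = ce − be + bc,
  ∂acf = cf − af + ac.
The resulting 18×12 matrix has rank 12, and its Smith normal form has invariant factors (1,1,1,1,1,1,1,1,1,1,1,2).

Computing H_k = (kernel of ∂_k) / (image of ∂_{k+1}):

  H_2: rank ker ∂_2 − rank ∂_3 = (12 − 12) − 0 = 0, and there is no ∂_3, so H_2 ≅ 0.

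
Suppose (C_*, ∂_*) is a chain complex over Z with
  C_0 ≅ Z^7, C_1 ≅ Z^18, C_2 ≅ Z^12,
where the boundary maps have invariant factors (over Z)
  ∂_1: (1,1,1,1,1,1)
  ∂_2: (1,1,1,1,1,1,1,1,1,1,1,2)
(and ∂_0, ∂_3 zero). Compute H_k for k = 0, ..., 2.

H_0: b_0 = 7 − 0 − 6 = 1; torsion from ∂_1 factors > 1: none. So H_0 = Z.
H_1: b_1 = 18 − 6 − 12 = 0; torsion from ∂_2 factors > 1: [2]. So H_1 = Z/2.
H_2: b_2 = 12 − 12 − 0 = 0; torsion from ∂_3 factors > 1: none. So H_2 = 0.

H_0 = Z,  H_1 = Z/2,  H_2 = 0.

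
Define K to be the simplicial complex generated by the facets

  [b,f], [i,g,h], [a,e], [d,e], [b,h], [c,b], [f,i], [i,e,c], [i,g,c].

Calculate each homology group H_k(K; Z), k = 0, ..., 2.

We work with the vertex ordering a < b < c < d < e < f < g < h < i. The simplices of K, each written with vertices in increasing order, are:

  0-simplices (9): a, b, c, d, e, f, g, h, i
  1-simplices (13): ae, bc, bf, bh, ce, cg, ci, de, ei, fi, gh, gi, hi
  2-simplices (3): cei, cgi, ghi

Hence C_0 ≅ Z^9, C_1 ≅ Z^13, C_2 ≅ Z^3.

Boundary ∂_1: C_1 → C_0 maps an edge to its endpoints' difference, ∂[p,q] = q − p. For instance
  ∂de = e − d.
This gives a 9×13 integer matrix of rank 8; reducing to Smith normal form yields diagonal entries (1,1,1,1,1,1,1,1).

∂_2: C_2 → C_1 sends each 2-simplex [p,q,r] to [q,r] − [p,r] + [p,q]. For instance
  ∂cei = ei − ci + ce,
  ∂cgi = gi − ci + cg.
The resulting 13×3 matrix has rank 3, and its Smith normal form has invariant factors (1,1,1).

Now H_k = ker ∂_k / im ∂_{k+1}, so:

  H_0: rank C_0 − rank ∂_1 = 9 − 8 = 1, and the invariant factors of ∂_1 are all 1, so H_0 ≅ Z.
  H_1: rank ker ∂_1 − rank ∂_2 = (13 − 8) − 3 = 2, and the invariant factors of ∂_2 are all 1, so H_1 ≅ Z^2.
  H_2: rank ker ∂_2 − rank ∂_3 = (3 − 3) − 0 = 0, and there is no ∂_3, so H_2 ≅ 0.

H_0 ≅ Z,  H_1 ≅ Z^2,  H_2 = 0.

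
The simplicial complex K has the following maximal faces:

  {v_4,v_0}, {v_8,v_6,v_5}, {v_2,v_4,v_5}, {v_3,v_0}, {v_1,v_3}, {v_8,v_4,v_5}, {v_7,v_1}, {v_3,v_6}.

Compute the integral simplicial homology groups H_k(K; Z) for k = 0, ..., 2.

Order the vertices as v_0 < v_1 < v_2 < v_3 < v_4 < v_5 < v_6 < v_7 < v_8. Listing each simplex with vertices in this order, K has dimension 2 with simplices:

  0-simplices (9): [v_0], [v_1], [v_2], [v_3], [v_4], [v_5], [v_6], [v_7], [v_8]
  1-simplices (12): [v_0,v_3], [v_0,v_4], [v_1,v_3], [v_1,v_7], [v_2,v_4], [v_2,v_5], [v_3,v_6], [v_4,v_5], [v_4,v_8], [v_5,v_6], [v_5,v_8], [v_6,v_8]
  2-simplices (3): [v_2,v_4,v_5], [v_4,v_5,v_8], [v_5,v_6,v_8]

giving chain groups C_0 ≅ Z^9, C_1 ≅ Z^12, C_2 ≅ Z^3.

The boundary map ∂_1: C_1 → C_0 maps an edge to its endpoints' difference, ∂[p,q] = q − p.
This gives a 9×12 integer matrix of rank 8; reducing to Smith normal form yields diagonal entries (1,1,1,1,1,1,1,1).

∂_2: C_2 → C_1 maps a triangle to the signed sum of its edges. For instance
  ∂[v_5,v_6,v_8] = [v_6,v_8] − [v_5,v_8] + [v_5,v_6],
  ∂[v_4,v_5,v_8] = [v_5,v_8] − [v_4,v_8] + [v_4,v_5].
As a 12×3 matrix over Z this has rank 3, with invariant factors (1,1,1).

From H_k ≅ ker(∂_k) / im(∂_{k+1}) we obtain:

  H_0: rank C_0 − rank ∂_1 = 9 − 8 = 1, and the invariant factors of ∂_1 are all 1, so H_0 ≅ Z.
  H_1: rank ker ∂_1 − rank ∂_2 = (12 − 8) − 3 = 1, and the invariant factors of ∂_2 are all 1, so H_1 ≅ Z.
  H_2: rank ker ∂_2 − rank ∂_3 = (3 − 3) − 0 = 0, and there is no ∂_3, so H_2 ≅ 0.

As a check, the Euler characteristic is 9 − 12 + 3 = 0, which agrees with 1 − 1 + 0 = 0.

H_0 ≅ Z,  H_1 ≅ Z,  H_2 = 0.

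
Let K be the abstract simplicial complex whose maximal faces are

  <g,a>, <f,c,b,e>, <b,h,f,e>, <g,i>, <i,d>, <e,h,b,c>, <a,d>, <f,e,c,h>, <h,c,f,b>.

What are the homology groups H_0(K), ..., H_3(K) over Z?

H_0 ≅ Z^2,  H_1 ≅ Z,  H_2 = 0,  H_3 ≅ Z.

We work with the vertex ordering a < b < c < d < e < f < g < h < i. The simplices of K, each written with vertices in increasing order, are:

  0-simplices (9): a, b, c, d, e, f, g, h, i
  1-simplices (14): ad, ag, bc, be, bf, bh, ce, cf, ch, di, ef, eh, fh, gi
  2-simplices (10): bce, bcf, bch, bef, beh, bfh, cef, ceh, cfh, efh
  3-simplices (5): bcef, bceh, bcfh, befh, cefh

so the chain groups are C_0 ≅ Z^9, C_1 ≅ Z^14, C_2 ≅ Z^10, C_3 ≅ Z^5.

∂_1: C_1 → C_0 maps an edge to its endpoints' difference, ∂[p,q] = q − p. For instance
  ∂cf = f − c.
As a 9×14 matrix over Z this has rank 7, with invariant factors (1,1,1,1,1,1,1).

Boundary ∂_2: C_2 → C_1 maps a triangle to the signed sum of its edges. For instance
  ∂bcf = cf − bf + bc,
  ∂cfh = fh − ch + cf.
The 14×10 boundary matrix has rank 6 and Smith normal form diag(1,1,1,1,1,1).

The boundary map ∂_3: C_3 → C_2 sends each 3-simplex σ to the alternating sum Σ_i (−1)^i (σ with its i-th vertex removed). For instance
  ∂bcef = cef − bef + bcf − bce,
  ∂cefh = efh − cfh + ceh − cef.
This gives a 10×5 integer matrix of rank 4; reducing to Smith normal form yields diagonal entries (1,1,1,1).

Now H_k = ker ∂_k / im ∂_{k+1}, so:

  H_0: rank C_0 − rank ∂_1 = 9 − 7 = 2, and the invariant factors of ∂_1 are all 1, so H_0 ≅ Z^2.
  H_1: rank ker ∂_1 − rank ∂_2 = (14 − 7) − 6 = 1, and the invariant factors of ∂_2 are all 1, so H_1 ≅ Z.
  H_2: rank ker ∂_2 − rank ∂_3 = (10 − 6) − 4 = 0, and the invariant factors of ∂_3 are all 1, so H_2 ≅ 0.
  H_3: rank ker ∂_3 − rank ∂_4 = (5 − 4) − 0 = 1, and there is no ∂_4, so H_3 ≅ Z.

As a check, the Euler characteristic is 9 − 14 + 10 − 5 = 0, which agrees with 2 − 1 + 0 − 1 = 0.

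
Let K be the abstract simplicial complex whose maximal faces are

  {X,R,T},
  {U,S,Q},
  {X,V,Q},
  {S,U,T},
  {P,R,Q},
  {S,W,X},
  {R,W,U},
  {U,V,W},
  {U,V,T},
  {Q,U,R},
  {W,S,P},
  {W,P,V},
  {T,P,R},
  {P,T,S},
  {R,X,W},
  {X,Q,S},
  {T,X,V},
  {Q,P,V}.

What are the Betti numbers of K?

b_0 = 1, b_1 = 2, b_2 = 1.

Fix the vertex order P < Q < R < S < T < U < V < W < X and write every simplex with vertices in increasing order. Then dim K = 2 and the simplices of K are:

  0-simplices (9): P, Q, R, S, T, U, V, W, X
  1-simplices (27): PQ, PR, PS, PT, PV, PW, QR, QS, QU, QV, QX, RT, RU, RW, RX, ST, SU, SW, SX, TU, TV, TX, UV, UW, VW, VX, WX
  2-simplices (18): PQR, PQV, PRT, PST, PSW, PVW, QRU, QSU, QSX, QVX, RTX, RUW, RWX, STU, SWX, TUV, TVX, UVW

so the chain groups are C_0 ≅ Z^9, C_1 ≅ Z^27, C_2 ≅ Z^18.

Boundary ∂_1: C_1 → C_0 is given by ∂[p,q] = [q] − [p].
This gives a 9×27 integer matrix of rank 8; reducing to Smith normal form yields diagonal entries (1,1,1,1,1,1,1,1).

Boundary ∂_2: C_2 → C_1 acts by ∂[p,q,r] = [q,r] − [p,r] + [p,q]. For instance
  ∂QRU = RU − QU + QR,
  ∂RTX = TX − RX + RT.
This gives a 27×18 integer matrix of rank 17; reducing to Smith normal form yields diagonal entries (1,1,1,1,1,1,1,1,1,1,1,1,1,1,1,1,1).

Reading off H_k = ker ∂_k / im ∂_{k+1}:

  H_0: rank C_0 − rank ∂_1 = 9 − 8 = 1, and the invariant factors of ∂_1 are all 1, so H_0 = Z.
  H_1: rank ker ∂_1 − rank ∂_2 = (27 − 8) − 17 = 2, and the invariant factors of ∂_2 are all 1, so H_1 = Z^2.
  H_2: rank ker ∂_2 − rank ∂_3 = (18 − 17) − 0 = 1, and there is no ∂_3, so H_2 = Z.

(K is a triangulation of the torus T^2.)

Hence the Betti numbers are b_0 = 1, b_1 = 2, b_2 = 1.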